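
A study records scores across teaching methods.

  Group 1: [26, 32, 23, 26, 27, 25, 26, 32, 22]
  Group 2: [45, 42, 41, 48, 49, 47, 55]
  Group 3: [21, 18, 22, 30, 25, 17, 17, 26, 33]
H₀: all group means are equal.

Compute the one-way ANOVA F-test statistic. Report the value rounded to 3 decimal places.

test statistic = 54.660

Group means [26.56, 46.71, 23.22], grand mean 31.000
SSB = Σnᵢ(x̄ᵢ−x̄)² = 2450.794; SSW = ΣΣ(x−x̄ᵢ)² = 493.206
MSB = 2450.794/2 = 1225.3968; MSW = 493.206/22 = 22.4185
F = MSB/MSW = 54.6601
df = (2, 22)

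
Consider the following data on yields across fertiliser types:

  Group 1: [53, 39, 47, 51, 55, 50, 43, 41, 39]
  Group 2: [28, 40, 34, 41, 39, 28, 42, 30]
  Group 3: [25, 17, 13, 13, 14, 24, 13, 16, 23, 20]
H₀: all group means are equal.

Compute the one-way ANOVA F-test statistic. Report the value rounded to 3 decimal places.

Group means [46.44, 35.25, 17.80], grand mean 32.519
SSB = Σnᵢ(x̄ᵢ−x̄)² = 3971.419; SSW = ΣΣ(x−x̄ᵢ)² = 761.322
MSB = 3971.419/2 = 1985.7093; MSW = 761.322/24 = 31.7218
F = MSB/MSW = 62.5977
df = (2, 24)

test statistic = 62.598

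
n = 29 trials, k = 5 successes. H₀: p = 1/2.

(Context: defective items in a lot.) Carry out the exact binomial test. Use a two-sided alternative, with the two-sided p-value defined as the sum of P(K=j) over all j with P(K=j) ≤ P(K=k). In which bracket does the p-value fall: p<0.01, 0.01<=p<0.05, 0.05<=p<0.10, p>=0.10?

p-value bracket: p<0.01

Exact binomial: n=29, k=5, p₀=1/2=0.5000
P(X=j) = C(n,j)·p₀^j·(1−p₀)^(n−j); p = Σ P(X=j) over j with P(X=j) ≤ P(X=5)
p-value (two-sided) = 0.00055
→ bracket: p<0.01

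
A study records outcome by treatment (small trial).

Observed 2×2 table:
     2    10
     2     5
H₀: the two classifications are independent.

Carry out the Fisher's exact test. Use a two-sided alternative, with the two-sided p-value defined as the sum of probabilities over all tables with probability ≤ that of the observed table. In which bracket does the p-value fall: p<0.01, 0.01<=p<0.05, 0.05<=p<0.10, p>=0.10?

Margins: r₁=12, r₂=7, c₁=4, c₂=15, n=19
p_obs = C(12,2)·C(7,2)/C(19,4); sum pmf over tables with pmf ≤ p_obs
p-value (two-sided) = 0.60268
→ bracket: p>=0.10

p-value bracket: p>=0.10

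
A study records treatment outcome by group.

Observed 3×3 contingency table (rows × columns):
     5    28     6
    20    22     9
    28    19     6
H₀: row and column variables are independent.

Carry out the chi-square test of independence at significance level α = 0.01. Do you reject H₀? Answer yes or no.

reject H₀: yes

Row totals [39, 51, 53], col totals [53, 69, 21], n=143
χ² = (5−14.45)²/14.45 + (28−18.82)²/18.82 + (6−5.73)²/5.73 + (20−18.90)²/18.90 + (22−24.61)²/24.61 + (9−7.49)²/7.49 + (28−19.64)²/19.64 + (19−25.57)²/25.57 + (6−7.78)²/7.78 = 16.9753
df = 4
p-value (upper-tail) = 0.00195
At α=0.01: p < α → reject H₀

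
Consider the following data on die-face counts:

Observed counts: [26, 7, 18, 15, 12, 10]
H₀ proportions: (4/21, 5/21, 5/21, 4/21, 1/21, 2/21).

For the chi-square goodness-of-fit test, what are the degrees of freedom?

df = k − 1 = 6 − 1 = 5

degrees of freedom = 5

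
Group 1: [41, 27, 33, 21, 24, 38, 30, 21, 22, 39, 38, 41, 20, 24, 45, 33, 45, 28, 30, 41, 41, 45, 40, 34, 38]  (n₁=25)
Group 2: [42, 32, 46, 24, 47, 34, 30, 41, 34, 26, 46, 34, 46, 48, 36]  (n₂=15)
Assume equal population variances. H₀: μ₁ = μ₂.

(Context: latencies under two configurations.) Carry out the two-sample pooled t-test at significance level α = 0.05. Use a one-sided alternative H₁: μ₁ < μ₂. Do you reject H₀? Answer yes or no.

reject H₀: no

x̄₁=33.560, s₁=8.317, n₁=25
x̄₂=37.733, s₂=7.968, n₂=15
s_p² = [24·8.317² + 14·7.968²]/38 = 67.0814
SE = √(s_p²·(1/25+1/15)) = 2.6749
t = (33.560−37.733)/2.6749 = -1.5602
df = 38
p-value (one-sided, H₁ less) = 0.06351
At α=0.05: p ≥ α → fail to reject H₀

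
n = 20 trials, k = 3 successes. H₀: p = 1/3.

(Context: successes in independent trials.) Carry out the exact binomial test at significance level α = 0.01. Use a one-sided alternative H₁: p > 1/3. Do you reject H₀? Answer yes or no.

Exact binomial: n=20, k=3, p₀=1/3=0.3333
P(X≥3) from Σ C(n,i)·p₀^i·(1−p₀)^(n−i)
p-value (one-sided, H₁ greater) = 0.98241
At α=0.01: p ≥ α → fail to reject H₀

reject H₀: no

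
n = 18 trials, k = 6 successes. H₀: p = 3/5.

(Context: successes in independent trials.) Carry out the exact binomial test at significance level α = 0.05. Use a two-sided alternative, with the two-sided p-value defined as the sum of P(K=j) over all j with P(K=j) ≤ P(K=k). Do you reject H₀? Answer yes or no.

reject H₀: yes

Exact binomial: n=18, k=6, p₀=3/5=0.6000
P(X=j) = C(n,j)·p₀^j·(1−p₀)^(n−j); p = Σ P(X=j) over j with P(X=j) ≤ P(X=6)
p-value (two-sided) = 0.02851
At α=0.05: p < α → reject H₀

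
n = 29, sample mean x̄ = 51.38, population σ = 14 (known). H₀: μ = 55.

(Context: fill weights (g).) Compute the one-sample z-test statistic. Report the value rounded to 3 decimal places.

test statistic = -1.392

SE = σ/√n = 14/√29 = 2.5997
z = (x̄−μ₀)/SE = (51.38−55)/2.5997 = -1.3924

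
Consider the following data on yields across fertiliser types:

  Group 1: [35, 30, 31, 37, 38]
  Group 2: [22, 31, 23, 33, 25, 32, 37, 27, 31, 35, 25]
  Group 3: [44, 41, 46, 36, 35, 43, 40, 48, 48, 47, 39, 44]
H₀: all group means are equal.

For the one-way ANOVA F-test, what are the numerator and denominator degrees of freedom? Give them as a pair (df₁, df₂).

degrees of freedom = [2, 25]

k = 3 groups, N = 28 total
df = (k−1, N−k) = (3−1, 28−3) = (2, 25)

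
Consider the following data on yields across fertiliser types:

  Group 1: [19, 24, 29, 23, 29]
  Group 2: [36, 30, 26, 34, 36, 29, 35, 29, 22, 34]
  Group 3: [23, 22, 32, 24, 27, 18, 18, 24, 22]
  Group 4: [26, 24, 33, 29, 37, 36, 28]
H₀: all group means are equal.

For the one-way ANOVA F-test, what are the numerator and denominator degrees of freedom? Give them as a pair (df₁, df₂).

k = 4 groups, N = 31 total
df = (k−1, N−k) = (4−1, 31−4) = (3, 27)

degrees of freedom = [3, 27]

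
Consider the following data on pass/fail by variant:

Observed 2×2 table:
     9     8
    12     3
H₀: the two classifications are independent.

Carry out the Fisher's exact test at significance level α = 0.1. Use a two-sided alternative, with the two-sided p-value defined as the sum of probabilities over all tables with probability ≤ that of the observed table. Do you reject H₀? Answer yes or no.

reject H₀: no

Margins: r₁=17, r₂=15, c₁=21, c₂=11, n=32
p_obs = C(17,9)·C(15,12)/C(32,21); sum pmf over tables with pmf ≤ p_obs
p-value (two-sided) = 0.14746
At α=0.1: p ≥ α → fail to reject H₀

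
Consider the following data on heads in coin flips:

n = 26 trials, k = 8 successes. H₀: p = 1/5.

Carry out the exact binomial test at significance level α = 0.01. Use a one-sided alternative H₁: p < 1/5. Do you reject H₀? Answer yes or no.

reject H₀: no

Exact binomial: n=26, k=8, p₀=1/5=0.2000
P(X≤8) from Σ C(n,i)·p₀^i·(1−p₀)^(n−i)
p-value (one-sided, H₁ less) = 0.94076
At α=0.01: p ≥ α → fail to reject H₀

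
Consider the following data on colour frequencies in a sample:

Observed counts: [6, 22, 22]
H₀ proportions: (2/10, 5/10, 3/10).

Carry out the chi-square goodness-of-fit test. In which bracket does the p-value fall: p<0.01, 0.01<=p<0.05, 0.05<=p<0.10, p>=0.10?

p-value bracket: 0.05<=p<0.10

n = 50; E_i = n·p_i = [10.00, 25.00, 15.00]
χ² = (6−10.00)²/10.00 + (22−25.00)²/25.00 + (22−15.00)²/15.00 = 5.2267
df = 2
p-value (upper-tail) = 0.07329
→ bracket: 0.05<=p<0.10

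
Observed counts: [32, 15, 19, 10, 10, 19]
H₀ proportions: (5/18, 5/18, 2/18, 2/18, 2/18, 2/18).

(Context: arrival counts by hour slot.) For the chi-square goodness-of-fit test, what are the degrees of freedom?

degrees of freedom = 5

df = k − 1 = 6 − 1 = 5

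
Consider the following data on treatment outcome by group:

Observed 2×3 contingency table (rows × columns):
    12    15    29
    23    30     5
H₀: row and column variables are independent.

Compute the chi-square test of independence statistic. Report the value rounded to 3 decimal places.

Row totals [56, 58], col totals [35, 45, 34], n=114
χ² = (12−17.19)²/17.19 + (15−22.11)²/22.11 + (29−16.70)²/16.70 + (23−17.81)²/17.81 + (30−22.89)²/22.89 + (5−17.30)²/17.30 = 25.3710
df = 2

test statistic = 25.371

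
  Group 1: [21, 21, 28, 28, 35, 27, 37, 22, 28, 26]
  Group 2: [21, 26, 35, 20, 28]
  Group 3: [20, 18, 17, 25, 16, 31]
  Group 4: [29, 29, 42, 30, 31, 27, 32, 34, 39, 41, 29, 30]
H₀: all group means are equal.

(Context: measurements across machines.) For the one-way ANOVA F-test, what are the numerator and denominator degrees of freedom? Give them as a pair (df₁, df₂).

k = 4 groups, N = 33 total
df = (k−1, N−k) = (4−1, 33−4) = (3, 29)

degrees of freedom = [3, 29]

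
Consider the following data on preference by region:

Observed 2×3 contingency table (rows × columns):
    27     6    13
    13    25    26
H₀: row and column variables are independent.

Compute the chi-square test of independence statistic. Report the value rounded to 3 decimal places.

Row totals [46, 64], col totals [40, 31, 39], n=110
χ² = (27−16.73)²/16.73 + (6−12.96)²/12.96 + (13−16.31)²/16.31 + (13−23.27)²/23.27 + (25−18.04)²/18.04 + (26−22.69)²/22.69 = 18.4264
df = 2

test statistic = 18.426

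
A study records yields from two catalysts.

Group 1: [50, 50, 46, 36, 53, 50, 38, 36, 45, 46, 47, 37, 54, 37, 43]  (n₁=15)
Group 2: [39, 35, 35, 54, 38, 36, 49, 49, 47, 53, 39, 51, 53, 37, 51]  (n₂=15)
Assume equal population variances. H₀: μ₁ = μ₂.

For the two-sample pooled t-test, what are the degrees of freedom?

df = n₁ + n₂ − 2 = 15 + 15 − 2 = 28

degrees of freedom = 28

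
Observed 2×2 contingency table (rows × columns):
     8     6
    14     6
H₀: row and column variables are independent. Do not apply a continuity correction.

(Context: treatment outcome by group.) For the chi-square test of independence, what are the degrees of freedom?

degrees of freedom = 1

df = (r−1)(c−1) = (2−1)·(2−1) = 1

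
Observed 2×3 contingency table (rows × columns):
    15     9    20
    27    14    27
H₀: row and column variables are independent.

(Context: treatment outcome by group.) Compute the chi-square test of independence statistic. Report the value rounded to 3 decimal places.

test statistic = 0.435

Row totals [44, 68], col totals [42, 23, 47], n=112
χ² = (15−16.50)²/16.50 + (9−9.04)²/9.04 + (20−18.46)²/18.46 + (27−25.50)²/25.50 + (14−13.96)²/13.96 + (27−28.54)²/28.54 = 0.4352
df = 2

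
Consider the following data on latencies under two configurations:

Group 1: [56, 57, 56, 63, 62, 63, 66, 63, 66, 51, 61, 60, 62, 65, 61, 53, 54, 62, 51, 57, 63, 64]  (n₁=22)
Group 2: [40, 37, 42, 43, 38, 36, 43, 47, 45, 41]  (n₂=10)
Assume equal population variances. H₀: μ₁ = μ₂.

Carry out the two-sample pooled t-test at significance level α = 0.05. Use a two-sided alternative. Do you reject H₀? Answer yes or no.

x̄₁=59.818, s₁=4.677, n₁=22
x̄₂=41.200, s₂=3.521, n₂=10
s_p² = [21·4.677² + 9·3.521²]/30 = 19.0291
SE = √(s_p²·(1/22+1/10)) = 1.6637
t = (59.818−41.200)/1.6637 = 11.1909
df = 30
p-value (two-sided) = 0.00000
At α=0.05: p < α → reject H₀

reject H₀: yes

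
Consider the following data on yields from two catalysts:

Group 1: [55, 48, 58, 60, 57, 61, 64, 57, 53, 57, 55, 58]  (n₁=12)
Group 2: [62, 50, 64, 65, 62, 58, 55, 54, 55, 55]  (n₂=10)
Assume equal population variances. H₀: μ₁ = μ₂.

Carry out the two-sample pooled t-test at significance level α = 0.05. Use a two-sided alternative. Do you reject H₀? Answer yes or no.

x̄₁=56.917, s₁=4.055, n₁=12
x̄₂=58.000, s₂=4.989, n₂=10
s_p² = [11·4.055² + 9·4.989²]/20 = 20.2458
SE = √(s_p²·(1/12+1/10)) = 1.9266
t = (56.917−58.000)/1.9266 = -0.5623
df = 20
p-value (two-sided) = 0.58016
At α=0.05: p ≥ α → fail to reject H₀

reject H₀: no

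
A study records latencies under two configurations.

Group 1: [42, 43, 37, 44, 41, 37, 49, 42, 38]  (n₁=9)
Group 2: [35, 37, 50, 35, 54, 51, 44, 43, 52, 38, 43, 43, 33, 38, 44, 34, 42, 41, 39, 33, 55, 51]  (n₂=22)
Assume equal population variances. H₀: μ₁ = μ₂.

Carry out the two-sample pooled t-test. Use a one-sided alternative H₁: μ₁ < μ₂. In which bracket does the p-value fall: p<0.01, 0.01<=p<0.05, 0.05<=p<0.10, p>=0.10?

x̄₁=41.444, s₁=3.844, n₁=9
x̄₂=42.500, s₂=7.022, n₂=22
s_p² = [8·3.844² + 21·7.022²]/29 = 39.7835
SE = √(s_p²·(1/9+1/22)) = 2.4957
t = (41.444−42.500)/2.4957 = -0.4229
df = 29
p-value (one-sided, H₁ less) = 0.33773
→ bracket: p>=0.10

p-value bracket: p>=0.10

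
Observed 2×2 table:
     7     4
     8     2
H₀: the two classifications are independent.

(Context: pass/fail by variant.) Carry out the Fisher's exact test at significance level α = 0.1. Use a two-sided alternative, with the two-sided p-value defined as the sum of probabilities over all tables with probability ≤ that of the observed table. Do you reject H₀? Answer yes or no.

reject H₀: no

Margins: r₁=11, r₂=10, c₁=15, c₂=6, n=21
p_obs = C(11,7)·C(10,8)/C(21,15); sum pmf over tables with pmf ≤ p_obs
p-value (two-sided) = 0.63512
At α=0.1: p ≥ α → fail to reject H₀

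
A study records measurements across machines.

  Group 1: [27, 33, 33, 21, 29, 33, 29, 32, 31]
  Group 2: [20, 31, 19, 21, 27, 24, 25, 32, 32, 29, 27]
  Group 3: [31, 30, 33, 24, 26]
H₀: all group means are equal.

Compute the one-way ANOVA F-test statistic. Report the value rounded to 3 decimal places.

Group means [29.78, 26.09, 28.80], grand mean 27.960
SSB = Σnᵢ(x̄ᵢ−x̄)² = 71.695; SSW = ΣΣ(x−x̄ᵢ)² = 401.265
MSB = 71.695/2 = 35.8477; MSW = 401.265/22 = 18.2393
F = MSB/MSW = 1.9654
df = (2, 22)

test statistic = 1.965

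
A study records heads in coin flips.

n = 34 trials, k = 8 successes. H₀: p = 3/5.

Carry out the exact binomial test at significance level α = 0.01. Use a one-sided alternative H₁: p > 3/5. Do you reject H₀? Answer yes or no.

Exact binomial: n=34, k=8, p₀=3/5=0.6000
P(X≥8) from Σ C(n,i)·p₀^i·(1−p₀)^(n−i)
p-value (one-sided, H₁ greater) = 1.00000
At α=0.01: p ≥ α → fail to reject H₀

reject H₀: no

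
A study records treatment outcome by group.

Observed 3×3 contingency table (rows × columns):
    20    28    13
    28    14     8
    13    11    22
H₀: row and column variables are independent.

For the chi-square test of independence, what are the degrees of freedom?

degrees of freedom = 4

df = (r−1)(c−1) = (3−1)·(3−1) = 4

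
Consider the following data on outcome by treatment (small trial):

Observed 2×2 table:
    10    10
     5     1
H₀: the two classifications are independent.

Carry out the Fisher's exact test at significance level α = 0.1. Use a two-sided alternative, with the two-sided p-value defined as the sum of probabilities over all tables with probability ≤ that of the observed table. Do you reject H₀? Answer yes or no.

reject H₀: no

Margins: r₁=20, r₂=6, c₁=15, c₂=11, n=26
p_obs = C(20,10)·C(6,5)/C(26,15); sum pmf over tables with pmf ≤ p_obs
p-value (two-sided) = 0.19732
At α=0.1: p ≥ α → fail to reject H₀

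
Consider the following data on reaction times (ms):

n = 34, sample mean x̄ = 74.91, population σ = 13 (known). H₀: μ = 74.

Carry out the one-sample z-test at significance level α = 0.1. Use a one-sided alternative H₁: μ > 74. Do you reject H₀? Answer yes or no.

SE = σ/√n = 13/√34 = 2.2295
z = (x̄−μ₀)/SE = (74.91−74)/2.2295 = 0.4082
p-value (one-sided, H₁ greater) = 0.34158
At α=0.1: p ≥ α → fail to reject H₀

reject H₀: no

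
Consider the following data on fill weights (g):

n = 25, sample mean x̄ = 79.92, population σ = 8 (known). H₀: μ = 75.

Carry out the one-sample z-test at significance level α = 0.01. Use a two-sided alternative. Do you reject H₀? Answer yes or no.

reject H₀: yes

SE = σ/√n = 8/√25 = 1.6000
z = (x̄−μ₀)/SE = (79.92−75)/1.6000 = 3.0750
p-value (two-sided) = 0.00211
At α=0.01: p < α → reject H₀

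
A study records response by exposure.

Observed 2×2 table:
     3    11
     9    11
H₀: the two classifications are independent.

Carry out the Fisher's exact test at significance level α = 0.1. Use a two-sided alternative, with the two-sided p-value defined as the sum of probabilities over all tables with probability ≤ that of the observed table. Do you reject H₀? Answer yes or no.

reject H₀: no

Margins: r₁=14, r₂=20, c₁=12, c₂=22, n=34
p_obs = C(14,3)·C(20,9)/C(34,12); sum pmf over tables with pmf ≤ p_obs
p-value (two-sided) = 0.27476
At α=0.1: p ≥ α → fail to reject H₀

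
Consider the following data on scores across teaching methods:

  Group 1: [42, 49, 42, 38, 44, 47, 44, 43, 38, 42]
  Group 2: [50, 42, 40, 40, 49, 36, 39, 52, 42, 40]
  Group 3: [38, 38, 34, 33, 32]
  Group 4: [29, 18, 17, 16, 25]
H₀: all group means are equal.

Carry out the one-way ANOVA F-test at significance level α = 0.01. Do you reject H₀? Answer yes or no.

reject H₀: yes

Group means [42.90, 43.00, 35.00, 21.00], grand mean 37.967
SSB = Σnᵢ(x̄ᵢ−x̄)² = 1980.067; SSW = ΣΣ(x−x̄ᵢ)² = 528.900
MSB = 1980.067/3 = 660.0222; MSW = 528.900/26 = 20.3423
F = MSB/MSW = 32.4458
df = (3, 26)
p-value (upper-tail) = 0.00000
At α=0.01: p < α → reject H₀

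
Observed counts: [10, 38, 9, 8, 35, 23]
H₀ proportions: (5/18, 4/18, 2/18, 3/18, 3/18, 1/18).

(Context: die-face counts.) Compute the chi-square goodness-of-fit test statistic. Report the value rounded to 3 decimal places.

n = 123; E_i = n·p_i = [34.17, 27.33, 13.67, 20.50, 20.50, 6.83]
χ² = (10−34.17)²/34.17 + (38−27.33)²/27.33 + (9−13.67)²/13.67 + (8−20.50)²/20.50 + (35−20.50)²/20.50 + (23−6.83)²/6.83 = 78.9756
df = 5

test statistic = 78.976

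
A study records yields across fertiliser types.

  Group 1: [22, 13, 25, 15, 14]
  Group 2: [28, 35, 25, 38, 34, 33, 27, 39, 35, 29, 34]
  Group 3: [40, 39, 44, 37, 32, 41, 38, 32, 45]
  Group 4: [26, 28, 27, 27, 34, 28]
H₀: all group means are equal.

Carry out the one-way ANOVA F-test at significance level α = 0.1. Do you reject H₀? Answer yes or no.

Group means [17.80, 32.45, 38.67, 28.33], grand mean 31.097
SSB = Σnᵢ(x̄ᵢ−x̄)² = 1465.849; SSW = ΣΣ(x−x̄ᵢ)² = 532.861
MSB = 1465.849/3 = 488.6164; MSW = 532.861/27 = 19.7356
F = MSB/MSW = 24.7581
df = (3, 27)
p-value (upper-tail) = 0.00000
At α=0.1: p < α → reject H₀

reject H₀: yes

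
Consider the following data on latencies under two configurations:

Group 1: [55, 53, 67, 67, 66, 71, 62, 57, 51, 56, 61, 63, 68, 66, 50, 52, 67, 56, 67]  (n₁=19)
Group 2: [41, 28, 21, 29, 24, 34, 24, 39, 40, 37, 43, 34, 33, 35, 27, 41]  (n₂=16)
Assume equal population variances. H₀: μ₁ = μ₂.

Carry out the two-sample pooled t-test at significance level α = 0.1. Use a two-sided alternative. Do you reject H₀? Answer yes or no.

x̄₁=60.789, s₁=6.730, n₁=19
x̄₂=33.125, s₂=6.917, n₂=16
s_p² = [18·6.730² + 15·6.917²]/33 = 46.4518
SE = √(s_p²·(1/19+1/16)) = 2.3126
t = (60.789−33.125)/2.3126 = 11.9626
df = 33
p-value (two-sided) = 0.00000
At α=0.1: p < α → reject H₀

reject H₀: yes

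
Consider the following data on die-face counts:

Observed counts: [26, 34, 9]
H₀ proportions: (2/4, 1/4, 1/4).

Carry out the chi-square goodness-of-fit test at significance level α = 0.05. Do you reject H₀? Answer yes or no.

reject H₀: yes

n = 69; E_i = n·p_i = [34.50, 17.25, 17.25]
χ² = (26−34.50)²/34.50 + (34−17.25)²/17.25 + (9−17.25)²/17.25 = 22.3043
df = 2
p-value (upper-tail) = 0.00001
At α=0.05: p < α → reject H₀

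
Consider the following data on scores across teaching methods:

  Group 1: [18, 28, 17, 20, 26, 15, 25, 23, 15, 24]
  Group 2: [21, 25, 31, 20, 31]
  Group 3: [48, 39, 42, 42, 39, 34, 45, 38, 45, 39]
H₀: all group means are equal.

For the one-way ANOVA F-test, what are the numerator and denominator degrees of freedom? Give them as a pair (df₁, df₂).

degrees of freedom = [2, 22]

k = 3 groups, N = 25 total
df = (k−1, N−k) = (3−1, 25−3) = (2, 22)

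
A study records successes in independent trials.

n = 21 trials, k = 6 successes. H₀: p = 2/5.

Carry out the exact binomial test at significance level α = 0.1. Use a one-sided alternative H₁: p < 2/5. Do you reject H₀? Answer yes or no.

reject H₀: no

Exact binomial: n=21, k=6, p₀=2/5=0.4000
P(X≤6) from Σ C(n,i)·p₀^i·(1−p₀)^(n−i)
p-value (one-sided, H₁ less) = 0.20025
At α=0.1: p ≥ α → fail to reject H₀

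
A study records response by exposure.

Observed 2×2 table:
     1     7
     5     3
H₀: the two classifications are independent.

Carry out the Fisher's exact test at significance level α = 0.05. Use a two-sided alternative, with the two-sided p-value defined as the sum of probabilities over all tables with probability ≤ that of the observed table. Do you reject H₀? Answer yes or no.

Margins: r₁=8, r₂=8, c₁=6, c₂=10, n=16
p_obs = C(8,1)·C(8,5)/C(16,6); sum pmf over tables with pmf ≤ p_obs
p-value (two-sided) = 0.11888
At α=0.05: p ≥ α → fail to reject H₀

reject H₀: no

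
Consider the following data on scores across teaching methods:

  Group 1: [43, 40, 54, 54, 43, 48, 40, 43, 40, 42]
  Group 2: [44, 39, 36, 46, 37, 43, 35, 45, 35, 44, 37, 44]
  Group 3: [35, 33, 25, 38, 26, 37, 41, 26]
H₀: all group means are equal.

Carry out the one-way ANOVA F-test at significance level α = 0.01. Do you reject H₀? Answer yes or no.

Group means [44.70, 40.42, 32.62], grand mean 39.767
SSB = Σnᵢ(x̄ᵢ−x̄)² = 656.475; SSW = ΣΣ(x−x̄ᵢ)² = 736.892
MSB = 656.475/2 = 328.2375; MSW = 736.892/27 = 27.2923
F = MSB/MSW = 12.0268
df = (2, 27)
p-value (upper-tail) = 0.00018
At α=0.01: p < α → reject H₀

reject H₀: yes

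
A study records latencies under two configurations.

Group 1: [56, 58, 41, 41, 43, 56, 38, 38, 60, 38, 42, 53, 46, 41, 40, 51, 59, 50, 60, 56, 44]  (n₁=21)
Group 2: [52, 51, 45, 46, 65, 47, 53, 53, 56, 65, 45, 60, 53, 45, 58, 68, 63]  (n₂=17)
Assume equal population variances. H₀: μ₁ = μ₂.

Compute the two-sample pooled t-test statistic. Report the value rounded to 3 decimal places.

test statistic = -2.417

x̄₁=48.143, s₁=8.157, n₁=21
x̄₂=54.412, s₂=7.682, n₂=17
s_p² = [20·8.157² + 16·7.682²]/36 = 63.1858
SE = √(s_p²·(1/21+1/17)) = 2.5934
t = (48.143−54.412)/2.5934 = -2.4173
df = 36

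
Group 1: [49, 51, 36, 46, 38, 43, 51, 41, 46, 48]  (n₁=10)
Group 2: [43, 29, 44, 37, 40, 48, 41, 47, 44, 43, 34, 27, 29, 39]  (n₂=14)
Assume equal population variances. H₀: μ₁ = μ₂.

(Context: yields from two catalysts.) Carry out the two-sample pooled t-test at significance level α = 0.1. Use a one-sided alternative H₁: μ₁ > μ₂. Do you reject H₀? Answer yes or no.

x̄₁=44.900, s₁=5.259, n₁=10
x̄₂=38.929, s₂=6.822, n₂=14
s_p² = [9·5.259² + 13·6.822²]/22 = 38.8104
SE = √(s_p²·(1/10+1/14)) = 2.5794
t = (44.900−38.929)/2.5794 = 2.3151
df = 22
p-value (one-sided, H₁ greater) = 0.01516
At α=0.1: p < α → reject H₀

reject H₀: yes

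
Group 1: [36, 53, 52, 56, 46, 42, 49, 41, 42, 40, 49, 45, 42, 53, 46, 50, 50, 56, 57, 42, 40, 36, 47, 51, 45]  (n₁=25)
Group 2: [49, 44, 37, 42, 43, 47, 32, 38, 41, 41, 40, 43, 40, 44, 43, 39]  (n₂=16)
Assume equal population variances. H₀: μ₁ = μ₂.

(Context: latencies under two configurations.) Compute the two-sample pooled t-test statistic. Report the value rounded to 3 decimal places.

x̄₁=46.640, s₁=6.068, n₁=25
x̄₂=41.438, s₂=3.999, n₂=16
s_p² = [24·6.068² + 15·3.999²]/39 = 28.8128
SE = √(s_p²·(1/25+1/16)) = 1.7185
t = (46.640−41.438)/1.7185 = 3.0273
df = 39

test statistic = 3.027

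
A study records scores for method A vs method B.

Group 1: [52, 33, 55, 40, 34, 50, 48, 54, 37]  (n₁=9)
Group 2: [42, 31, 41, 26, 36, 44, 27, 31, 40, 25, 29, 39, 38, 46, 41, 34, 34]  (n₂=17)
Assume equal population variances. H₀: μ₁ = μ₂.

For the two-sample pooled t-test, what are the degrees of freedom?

degrees of freedom = 24

df = n₁ + n₂ − 2 = 9 + 17 − 2 = 24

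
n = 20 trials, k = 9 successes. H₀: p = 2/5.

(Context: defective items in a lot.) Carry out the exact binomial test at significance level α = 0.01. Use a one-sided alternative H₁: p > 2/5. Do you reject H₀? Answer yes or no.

Exact binomial: n=20, k=9, p₀=2/5=0.4000
P(X≥9) from Σ C(n,i)·p₀^i·(1−p₀)^(n−i)
p-value (one-sided, H₁ greater) = 0.40440
At α=0.01: p ≥ α → fail to reject H₀

reject H₀: no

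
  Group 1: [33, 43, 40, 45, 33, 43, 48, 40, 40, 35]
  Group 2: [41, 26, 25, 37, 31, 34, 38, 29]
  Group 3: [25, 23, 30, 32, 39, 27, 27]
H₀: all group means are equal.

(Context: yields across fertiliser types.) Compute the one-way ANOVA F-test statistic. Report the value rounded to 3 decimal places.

Group means [40.00, 32.62, 29.00], grand mean 34.560
SSB = Σnᵢ(x̄ᵢ−x̄)² = 542.285; SSW = ΣΣ(x−x̄ᵢ)² = 637.875
MSB = 542.285/2 = 271.1425; MSW = 637.875/22 = 28.9943
F = MSB/MSW = 9.3516
df = (2, 22)

test statistic = 9.352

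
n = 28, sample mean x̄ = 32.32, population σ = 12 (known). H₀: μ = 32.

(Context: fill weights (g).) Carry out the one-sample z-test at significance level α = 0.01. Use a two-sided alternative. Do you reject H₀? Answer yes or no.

reject H₀: no

SE = σ/√n = 12/√28 = 2.2678
z = (x̄−μ₀)/SE = (32.32−32)/2.2678 = 0.1411
p-value (two-sided) = 0.88779
At α=0.01: p ≥ α → fail to reject H₀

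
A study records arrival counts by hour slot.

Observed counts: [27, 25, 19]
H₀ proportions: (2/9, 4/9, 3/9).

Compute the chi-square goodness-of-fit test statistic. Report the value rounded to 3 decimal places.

test statistic = 10.264

n = 71; E_i = n·p_i = [15.78, 31.56, 23.67]
χ² = (27−15.78)²/15.78 + (25−31.56)²/31.56 + (19−23.67)²/23.67 = 10.2641
df = 2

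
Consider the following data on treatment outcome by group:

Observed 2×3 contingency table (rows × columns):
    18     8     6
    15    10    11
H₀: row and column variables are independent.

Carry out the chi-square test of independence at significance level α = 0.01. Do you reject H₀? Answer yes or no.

Row totals [32, 36], col totals [33, 18, 17], n=68
χ² = (18−15.53)²/15.53 + (8−8.47)²/8.47 + (6−8.00)²/8.00 + (15−17.47)²/17.47 + (10−9.53)²/9.53 + (11−9.00)²/9.00 = 1.7363
df = 2
p-value (upper-tail) = 0.41974
At α=0.01: p ≥ α → fail to reject H₀

reject H₀: no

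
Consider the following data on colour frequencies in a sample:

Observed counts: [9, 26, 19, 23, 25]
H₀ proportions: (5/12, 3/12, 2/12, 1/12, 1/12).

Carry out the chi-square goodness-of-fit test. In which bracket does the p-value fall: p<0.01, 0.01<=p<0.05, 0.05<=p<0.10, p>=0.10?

p-value bracket: p<0.01

n = 102; E_i = n·p_i = [42.50, 25.50, 17.00, 8.50, 8.50]
χ² = (9−42.50)²/42.50 + (26−25.50)²/25.50 + (19−17.00)²/17.00 + (23−8.50)²/8.50 + (25−8.50)²/8.50 = 83.4157
df = 4
p-value (upper-tail) = 0.00000
→ bracket: p<0.01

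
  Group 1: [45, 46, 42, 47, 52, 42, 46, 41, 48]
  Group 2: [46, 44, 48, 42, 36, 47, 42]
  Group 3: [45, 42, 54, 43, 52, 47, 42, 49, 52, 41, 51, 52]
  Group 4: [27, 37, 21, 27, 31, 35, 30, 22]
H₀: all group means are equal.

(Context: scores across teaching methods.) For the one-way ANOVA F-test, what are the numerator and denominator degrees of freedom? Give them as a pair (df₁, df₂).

k = 4 groups, N = 36 total
df = (k−1, N−k) = (4−1, 36−4) = (3, 32)

degrees of freedom = [3, 32]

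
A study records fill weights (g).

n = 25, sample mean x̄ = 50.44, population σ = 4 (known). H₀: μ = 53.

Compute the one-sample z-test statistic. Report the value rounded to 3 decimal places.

SE = σ/√n = 4/√25 = 0.8000
z = (x̄−μ₀)/SE = (50.44−53)/0.8000 = -3.2000

test statistic = -3.200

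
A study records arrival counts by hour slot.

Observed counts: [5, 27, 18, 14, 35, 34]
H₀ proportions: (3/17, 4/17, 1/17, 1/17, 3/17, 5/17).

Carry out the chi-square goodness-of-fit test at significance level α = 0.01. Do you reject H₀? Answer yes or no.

reject H₀: yes

n = 133; E_i = n·p_i = [23.47, 31.29, 7.82, 7.82, 23.47, 39.12]
χ² = (5−23.47)²/23.47 + (27−31.29)²/31.29 + (18−7.82)²/7.82 + (14−7.82)²/7.82 + (35−23.47)²/23.47 + (34−39.12)²/39.12 = 39.5713
df = 5
p-value (upper-tail) = 0.00000
At α=0.01: p < α → reject H₀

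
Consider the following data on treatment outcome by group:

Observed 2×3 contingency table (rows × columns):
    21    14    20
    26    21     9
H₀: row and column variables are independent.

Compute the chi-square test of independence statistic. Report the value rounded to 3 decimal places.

Row totals [55, 56], col totals [47, 35, 29], n=111
χ² = (21−23.29)²/23.29 + (14−17.34)²/17.34 + (20−14.37)²/14.37 + (26−23.71)²/23.71 + (21−17.66)²/17.66 + (9−14.63)²/14.63 = 6.0958
df = 2

test statistic = 6.096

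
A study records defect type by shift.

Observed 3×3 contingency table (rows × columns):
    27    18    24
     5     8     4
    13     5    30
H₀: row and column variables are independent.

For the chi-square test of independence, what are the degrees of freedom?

df = (r−1)(c−1) = (3−1)·(3−1) = 4

degrees of freedom = 4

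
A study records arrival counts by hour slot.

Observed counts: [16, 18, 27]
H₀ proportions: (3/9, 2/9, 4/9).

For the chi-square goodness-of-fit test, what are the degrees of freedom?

degrees of freedom = 2

df = k − 1 = 3 − 1 = 2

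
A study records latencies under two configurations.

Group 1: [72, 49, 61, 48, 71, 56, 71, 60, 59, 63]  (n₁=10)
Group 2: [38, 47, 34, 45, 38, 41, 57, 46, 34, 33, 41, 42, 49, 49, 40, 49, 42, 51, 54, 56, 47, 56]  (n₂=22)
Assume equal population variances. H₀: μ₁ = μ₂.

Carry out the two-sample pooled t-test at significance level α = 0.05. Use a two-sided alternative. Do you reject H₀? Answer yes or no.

reject H₀: yes

x̄₁=61.000, s₁=8.615, n₁=10
x̄₂=44.955, s₂=7.300, n₂=22
s_p² = [9·8.615² + 21·7.300²]/30 = 59.5652
SE = √(s_p²·(1/10+1/22)) = 2.9435
t = (61.000−44.955)/2.9435 = 5.4512
df = 30
p-value (two-sided) = 0.00001
At α=0.05: p < α → reject H₀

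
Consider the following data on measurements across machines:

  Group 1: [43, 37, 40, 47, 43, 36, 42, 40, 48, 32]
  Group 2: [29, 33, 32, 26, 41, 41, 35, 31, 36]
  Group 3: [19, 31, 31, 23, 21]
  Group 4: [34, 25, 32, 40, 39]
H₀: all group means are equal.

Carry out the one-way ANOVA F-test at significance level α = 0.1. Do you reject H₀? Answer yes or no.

reject H₀: yes

Group means [40.80, 33.78, 25.00, 34.00], grand mean 34.724
SSB = Σnᵢ(x̄ᵢ−x̄)² = 852.638; SSW = ΣΣ(x−x̄ᵢ)² = 697.156
MSB = 852.638/3 = 284.2125; MSW = 697.156/25 = 27.8862
F = MSB/MSW = 10.1919
df = (3, 25)
p-value (upper-tail) = 0.00014
At α=0.1: p < α → reject H₀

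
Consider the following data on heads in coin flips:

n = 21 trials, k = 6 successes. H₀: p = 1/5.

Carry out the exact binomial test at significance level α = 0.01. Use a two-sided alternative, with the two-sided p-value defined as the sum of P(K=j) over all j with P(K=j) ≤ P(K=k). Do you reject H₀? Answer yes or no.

Exact binomial: n=21, k=6, p₀=1/5=0.2000
P(X=j) = C(n,j)·p₀^j·(1−p₀)^(n−j); p = Σ P(X=j) over j with P(X=j) ≤ P(X=6)
p-value (two-sided) = 0.40941
At α=0.01: p ≥ α → fail to reject H₀

reject H₀: no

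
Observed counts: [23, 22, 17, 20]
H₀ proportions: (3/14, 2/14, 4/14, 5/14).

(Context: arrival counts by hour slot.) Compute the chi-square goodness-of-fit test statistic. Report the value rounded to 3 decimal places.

test statistic = 15.417

n = 82; E_i = n·p_i = [17.57, 11.71, 23.43, 29.29]
χ² = (23−17.57)²/17.57 + (22−11.71)²/11.71 + (17−23.43)²/23.43 + (20−29.29)²/29.29 = 15.4167
df = 3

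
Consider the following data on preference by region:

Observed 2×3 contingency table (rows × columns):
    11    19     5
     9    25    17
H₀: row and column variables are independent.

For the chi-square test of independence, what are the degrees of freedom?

df = (r−1)(c−1) = (2−1)·(3−1) = 2

degrees of freedom = 2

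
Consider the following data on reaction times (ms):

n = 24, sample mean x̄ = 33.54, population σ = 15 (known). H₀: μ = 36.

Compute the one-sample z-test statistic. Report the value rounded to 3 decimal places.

SE = σ/√n = 15/√24 = 3.0619
z = (x̄−μ₀)/SE = (33.54−36)/3.0619 = -0.8034

test statistic = -0.803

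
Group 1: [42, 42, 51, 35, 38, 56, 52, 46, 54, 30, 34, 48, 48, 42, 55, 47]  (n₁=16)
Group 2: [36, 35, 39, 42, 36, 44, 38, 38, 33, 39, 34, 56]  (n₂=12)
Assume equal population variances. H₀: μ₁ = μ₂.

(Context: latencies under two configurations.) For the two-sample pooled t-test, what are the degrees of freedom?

degrees of freedom = 26

df = n₁ + n₂ − 2 = 16 + 12 − 2 = 26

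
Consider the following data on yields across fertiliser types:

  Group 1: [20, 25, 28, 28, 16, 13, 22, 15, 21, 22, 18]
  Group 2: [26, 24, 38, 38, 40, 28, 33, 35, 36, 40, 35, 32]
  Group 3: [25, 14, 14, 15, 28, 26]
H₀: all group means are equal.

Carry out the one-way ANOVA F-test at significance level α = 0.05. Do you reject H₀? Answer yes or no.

reject H₀: yes

Group means [20.73, 33.75, 20.33], grand mean 26.034
SSB = Σnᵢ(x̄ᵢ−x̄)² = 1219.200; SSW = ΣΣ(x−x̄ᵢ)² = 785.765
MSB = 1219.200/2 = 609.6002; MSW = 785.765/26 = 30.2217
F = MSB/MSW = 20.1709
df = (2, 26)
p-value (upper-tail) = 0.00001
At α=0.05: p < α → reject H₀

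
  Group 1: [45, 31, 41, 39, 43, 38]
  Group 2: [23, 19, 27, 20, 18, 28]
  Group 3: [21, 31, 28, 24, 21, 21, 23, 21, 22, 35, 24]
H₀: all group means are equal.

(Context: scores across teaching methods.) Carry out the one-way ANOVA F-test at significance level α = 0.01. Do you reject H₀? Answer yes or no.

Group means [39.50, 22.50, 24.64], grand mean 27.957
SSB = Σnᵢ(x̄ᵢ−x̄)² = 1099.411; SSW = ΣΣ(x−x̄ᵢ)² = 431.545
MSB = 1099.411/2 = 549.7055; MSW = 431.545/20 = 21.5773
F = MSB/MSW = 25.4761
df = (2, 20)
p-value (upper-tail) = 0.00000
At α=0.01: p < α → reject H₀

reject H₀: yes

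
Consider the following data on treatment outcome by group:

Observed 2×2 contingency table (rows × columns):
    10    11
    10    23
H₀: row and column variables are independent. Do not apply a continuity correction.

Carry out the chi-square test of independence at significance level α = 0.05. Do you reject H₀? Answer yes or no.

reject H₀: no

Row totals [21, 33], col totals [20, 34], n=54
χ² = (10−7.78)²/7.78 + (11−13.22)²/13.22 + (10−12.22)²/12.22 + (23−20.78)²/20.78 = 1.6501
df = 1
p-value (upper-tail) = 0.19894
At α=0.05: p ≥ α → fail to reject H₀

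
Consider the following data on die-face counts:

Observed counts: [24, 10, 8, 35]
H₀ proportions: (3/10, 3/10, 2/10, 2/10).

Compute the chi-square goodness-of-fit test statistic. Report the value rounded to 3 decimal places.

n = 77; E_i = n·p_i = [23.10, 23.10, 15.40, 15.40]
χ² = (24−23.10)²/23.10 + (10−23.10)²/23.10 + (8−15.40)²/15.40 + (35−15.40)²/15.40 = 35.9654
df = 3

test statistic = 35.965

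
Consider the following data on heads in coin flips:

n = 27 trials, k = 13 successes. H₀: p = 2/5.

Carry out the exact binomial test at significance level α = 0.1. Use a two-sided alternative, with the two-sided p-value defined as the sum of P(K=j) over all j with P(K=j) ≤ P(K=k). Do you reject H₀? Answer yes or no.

Exact binomial: n=27, k=13, p₀=2/5=0.4000
P(X=j) = C(n,j)·p₀^j·(1−p₀)^(n−j); p = Σ P(X=j) over j with P(X=j) ≤ P(X=13)
p-value (two-sided) = 0.43408
At α=0.1: p ≥ α → fail to reject H₀

reject H₀: no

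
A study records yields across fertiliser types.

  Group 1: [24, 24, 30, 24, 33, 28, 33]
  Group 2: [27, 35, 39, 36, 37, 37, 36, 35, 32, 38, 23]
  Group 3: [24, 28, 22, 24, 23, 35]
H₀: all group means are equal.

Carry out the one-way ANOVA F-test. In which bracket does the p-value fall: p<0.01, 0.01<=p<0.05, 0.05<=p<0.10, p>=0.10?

p-value bracket: p<0.01

Group means [28.00, 34.09, 26.00], grand mean 30.292
SSB = Σnᵢ(x̄ᵢ−x̄)² = 306.049; SSW = ΣΣ(x−x̄ᵢ)² = 462.909
MSB = 306.049/2 = 153.0246; MSW = 462.909/21 = 22.0433
F = MSB/MSW = 6.9420
df = (2, 21)
p-value (upper-tail) = 0.00485
→ bracket: p<0.01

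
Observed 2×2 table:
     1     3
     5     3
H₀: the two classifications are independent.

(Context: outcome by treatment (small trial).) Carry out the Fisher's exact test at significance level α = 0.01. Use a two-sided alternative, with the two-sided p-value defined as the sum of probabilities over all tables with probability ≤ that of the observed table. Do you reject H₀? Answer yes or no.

Margins: r₁=4, r₂=8, c₁=6, c₂=6, n=12
p_obs = C(4,1)·C(8,5)/C(12,6); sum pmf over tables with pmf ≤ p_obs
p-value (two-sided) = 0.54545
At α=0.01: p ≥ α → fail to reject H₀

reject H₀: no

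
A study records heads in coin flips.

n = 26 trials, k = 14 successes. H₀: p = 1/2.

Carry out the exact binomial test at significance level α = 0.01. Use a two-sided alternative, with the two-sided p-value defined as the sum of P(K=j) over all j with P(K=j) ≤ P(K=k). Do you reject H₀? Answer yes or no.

reject H₀: no

Exact binomial: n=26, k=14, p₀=1/2=0.5000
P(X=j) = C(n,j)·p₀^j·(1−p₀)^(n−j); p = Σ P(X=j) over j with P(X=j) ≤ P(X=14)
p-value (two-sided) = 0.84502
At α=0.01: p ≥ α → fail to reject H₀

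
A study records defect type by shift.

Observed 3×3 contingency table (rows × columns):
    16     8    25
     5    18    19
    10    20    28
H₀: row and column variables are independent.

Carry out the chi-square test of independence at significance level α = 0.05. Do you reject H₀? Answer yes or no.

reject H₀: yes

Row totals [49, 42, 58], col totals [31, 46, 72], n=149
χ² = (16−10.19)²/10.19 + (8−15.13)²/15.13 + (25−23.68)²/23.68 + (5−8.74)²/8.74 + (18−12.97)²/12.97 + (19−20.30)²/20.30 + (10−12.07)²/12.07 + (20−17.91)²/17.91 + (28−28.03)²/28.03 = 10.9729
df = 4
p-value (upper-tail) = 0.02687
At α=0.05: p < α → reject H₀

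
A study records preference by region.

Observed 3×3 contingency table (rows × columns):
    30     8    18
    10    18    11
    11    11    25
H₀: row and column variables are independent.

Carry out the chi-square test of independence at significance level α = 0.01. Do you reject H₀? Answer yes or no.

Row totals [56, 39, 47], col totals [51, 37, 54], n=142
χ² = (30−20.11)²/20.11 + (8−14.59)²/14.59 + (18−21.30)²/21.30 + (10−14.01)²/14.01 + (18−10.16)²/10.16 + (11−14.83)²/14.83 + (11−16.88)²/16.88 + (11−12.25)²/12.25 + (25−17.87)²/17.87 = 21.5467
df = 4
p-value (upper-tail) = 0.00025
At α=0.01: p < α → reject H₀

reject H₀: yes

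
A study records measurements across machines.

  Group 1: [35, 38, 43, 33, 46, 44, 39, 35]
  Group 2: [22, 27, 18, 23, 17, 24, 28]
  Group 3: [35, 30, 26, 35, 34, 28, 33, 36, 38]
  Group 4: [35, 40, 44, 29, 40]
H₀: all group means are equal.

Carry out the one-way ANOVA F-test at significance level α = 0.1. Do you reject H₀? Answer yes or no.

Group means [39.12, 22.71, 32.78, 37.60], grand mean 32.931
SSB = Σnᵢ(x̄ᵢ−x̄)² = 1146.803; SSW = ΣΣ(x−x̄ᵢ)² = 521.059
MSB = 1146.803/3 = 382.2676; MSW = 521.059/25 = 20.8424
F = MSB/MSW = 18.3409
df = (3, 25)
p-value (upper-tail) = 0.00000
At α=0.1: p < α → reject H₀

reject H₀: yes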